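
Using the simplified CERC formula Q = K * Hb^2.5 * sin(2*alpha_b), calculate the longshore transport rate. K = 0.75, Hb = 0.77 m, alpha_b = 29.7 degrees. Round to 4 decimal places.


Q = K * Hb^2.5 * sin(2 * alpha_b)
Hb^2.5 = 0.77^2.5 = 0.520268
sin(2 * 29.7) = sin(59.4) = 0.860742
Q = 0.75 * 0.520268 * 0.860742
Q = 0.3359 m^3/s

0.3359


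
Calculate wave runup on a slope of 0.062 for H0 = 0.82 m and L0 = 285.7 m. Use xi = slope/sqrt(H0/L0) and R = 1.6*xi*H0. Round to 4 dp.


xi = slope / sqrt(H0/L0)
H0/L0 = 0.82/285.7 = 0.002870
sqrt(0.002870) = 0.053574
xi = 0.062 / 0.053574 = 1.157284
R = 1.6 * xi * H0 = 1.6 * 1.157284 * 0.82
R = 1.5184 m

1.5184


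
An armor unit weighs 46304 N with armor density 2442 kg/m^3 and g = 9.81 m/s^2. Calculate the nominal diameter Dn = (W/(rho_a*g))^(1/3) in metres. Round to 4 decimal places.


V = W / (rho_a * g)
V = 46304 / (2442 * 9.81)
V = 46304 / 23956.02
V = 1.932875 m^3
Dn = V^(1/3) = 1.932875^(1/3)
Dn = 1.2457 m

1.2457


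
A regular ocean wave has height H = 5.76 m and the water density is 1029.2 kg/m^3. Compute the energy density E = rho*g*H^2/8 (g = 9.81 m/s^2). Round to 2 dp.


E = (1/8) * rho * g * H^2
E = (1/8) * 1029.2 * 9.81 * 5.76^2
E = 0.125 * 1029.2 * 9.81 * 33.1776
E = 41872.01 J/m^2

41872.01


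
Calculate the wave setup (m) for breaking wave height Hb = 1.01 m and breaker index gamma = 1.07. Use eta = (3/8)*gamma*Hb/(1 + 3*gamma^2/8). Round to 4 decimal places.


eta = (3/8) * gamma * Hb / (1 + 3*gamma^2/8)
Numerator = (3/8) * 1.07 * 1.01 = 0.405263
Denominator = 1 + 3*1.07^2/8 = 1 + 0.429338 = 1.429338
eta = 0.405263 / 1.429338
eta = 0.2835 m

0.2835


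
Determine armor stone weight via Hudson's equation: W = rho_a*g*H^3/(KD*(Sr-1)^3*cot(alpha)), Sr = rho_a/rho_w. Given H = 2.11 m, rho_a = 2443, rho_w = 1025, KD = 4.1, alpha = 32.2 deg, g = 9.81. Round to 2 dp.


Sr = rho_a / rho_w = 2443 / 1025 = 2.383415
(Sr - 1) = 1.383415
(Sr - 1)^3 = 2.647629
cot(32.2) = 1 / tan(32.2) = 1 / 0.629734 = 1.587973
Numerator = 2443 * 9.81 * 2.11^3 = 225133.3534
Denominator = 4.1 * 2.647629 * 1.587973 = 17.237889
W = 225133.3534 / 17.237889
W = 13060.38 N

13060.38


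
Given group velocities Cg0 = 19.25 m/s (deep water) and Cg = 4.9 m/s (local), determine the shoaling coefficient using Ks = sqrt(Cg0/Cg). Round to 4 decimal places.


Ks = sqrt(Cg0 / Cg)
Ks = sqrt(19.25 / 4.9)
Ks = sqrt(3.9286)
Ks = 1.9821

1.9821


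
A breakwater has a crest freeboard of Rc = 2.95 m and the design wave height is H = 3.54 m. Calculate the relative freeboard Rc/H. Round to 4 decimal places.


Relative freeboard = Rc / H
= 2.95 / 3.54
= 0.8333

0.8333


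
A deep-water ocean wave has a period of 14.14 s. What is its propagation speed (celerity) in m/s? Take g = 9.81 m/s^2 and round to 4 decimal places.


We use the deep-water celerity formula:
C = g * T / (2 * pi)
C = 9.81 * 14.14 / (2 * 3.14159...)
C = 138.713400 / 6.283185
C = 22.0769 m/s

22.0769


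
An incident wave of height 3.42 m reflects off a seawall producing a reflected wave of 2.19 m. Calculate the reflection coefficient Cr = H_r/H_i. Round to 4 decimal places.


Cr = H_r / H_i
Cr = 2.19 / 3.42
Cr = 0.6404

0.6404


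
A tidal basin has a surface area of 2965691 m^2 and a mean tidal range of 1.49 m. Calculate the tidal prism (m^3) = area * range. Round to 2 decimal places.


Tidal prism = Area * Tidal range
P = 2965691 * 1.49
P = 4418879.59 m^3

4418879.59


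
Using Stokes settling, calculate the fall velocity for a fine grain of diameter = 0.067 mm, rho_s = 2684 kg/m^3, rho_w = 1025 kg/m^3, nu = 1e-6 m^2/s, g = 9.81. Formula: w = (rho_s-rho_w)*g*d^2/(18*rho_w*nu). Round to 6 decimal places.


w = (rho_s - rho_w) * g * d^2 / (18 * rho_w * nu)
d = 0.067 mm = 0.000067 m
rho_s - rho_w = 2684 - 1025 = 1659
Numerator = 1659 * 9.81 * (0.000067)^2 = 0.000073057532
Denominator = 18 * 1025 * 1e-6 = 0.018450
w = 0.003960 m/s

0.003960


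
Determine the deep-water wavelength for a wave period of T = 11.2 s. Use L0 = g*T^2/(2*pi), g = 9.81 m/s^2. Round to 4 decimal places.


L0 = g * T^2 / (2 * pi)
L0 = 9.81 * 11.2^2 / (2 * pi)
L0 = 9.81 * 125.4400 / 6.28319
L0 = 1230.5664 / 6.28319
L0 = 195.8507 m

195.8507


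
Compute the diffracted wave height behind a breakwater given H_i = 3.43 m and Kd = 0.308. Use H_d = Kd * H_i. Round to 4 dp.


H_d = Kd * H_i
H_d = 0.308 * 3.43
H_d = 1.0564 m

1.0564


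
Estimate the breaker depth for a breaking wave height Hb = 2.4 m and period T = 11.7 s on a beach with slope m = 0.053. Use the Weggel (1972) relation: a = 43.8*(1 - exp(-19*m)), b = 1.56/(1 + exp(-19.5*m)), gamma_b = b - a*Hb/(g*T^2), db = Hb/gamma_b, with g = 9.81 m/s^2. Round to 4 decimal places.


a = 43.8 * (1 - exp(-19 * m))
exp(-19 * 0.053) = exp(-1.0070) = 0.365313
a = 43.8 * (1 - 0.365313) = 27.799278
b = 1.56 / (1 + exp(-19.5 * m))
exp(-19.5 * 0.053) = exp(-1.0335) = 0.355760
b = 1.56 / (1 + 0.355760) = 1.150646
Hb / (g * T^2) = 2.4 / (9.81 * 11.7^2) = 2.4 / 1342.8909 = 0.00178719
gamma_b = b - a * Hb/(g*T^2) = 1.150646 - 27.799278 * 0.00178719 = 1.100964
db = Hb / gamma_b = 2.4 / 1.100964
db = 2.1799 m

2.1799


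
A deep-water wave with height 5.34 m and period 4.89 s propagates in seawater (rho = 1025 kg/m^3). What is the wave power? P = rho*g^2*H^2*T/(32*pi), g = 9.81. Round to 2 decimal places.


P = rho * g^2 * H^2 * T / (32 * pi)
P = 1025 * 9.81^2 * 5.34^2 * 4.89 / (32 * pi)
P = 1025 * 96.2361 * 28.5156 * 4.89 / 100.53096
P = 136821.20 W/m

136821.20


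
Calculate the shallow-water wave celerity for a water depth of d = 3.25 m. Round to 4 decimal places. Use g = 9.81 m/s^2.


Using the shallow-water approximation:
C = sqrt(g * d) = sqrt(9.81 * 3.25)
C = sqrt(31.8825)
C = 5.6465 m/s

5.6465


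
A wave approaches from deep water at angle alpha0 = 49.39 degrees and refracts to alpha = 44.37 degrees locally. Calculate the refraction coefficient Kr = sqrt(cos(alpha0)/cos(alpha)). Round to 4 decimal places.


Kr = sqrt(cos(alpha0) / cos(alpha))
cos(49.39) = 0.650907
cos(44.37) = 0.714839
Kr = sqrt(0.650907 / 0.714839)
Kr = sqrt(0.910564)
Kr = 0.9542

0.9542


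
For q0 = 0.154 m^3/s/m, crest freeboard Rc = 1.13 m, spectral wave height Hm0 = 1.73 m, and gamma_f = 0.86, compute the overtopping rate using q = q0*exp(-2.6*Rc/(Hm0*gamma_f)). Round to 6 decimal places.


q = q0 * exp(-2.6 * Rc / (Hm0 * gamma_f))
Exponent = -2.6 * 1.13 / (1.73 * 0.86)
= -2.6 * 1.13 / 1.4878
= -1.974728
exp(-1.974728) = 0.138799
q = 0.154 * 0.138799
q = 0.021375 m^3/s/m

0.021375


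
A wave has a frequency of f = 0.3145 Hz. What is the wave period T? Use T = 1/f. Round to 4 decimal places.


T = 1 / f
T = 1 / 0.3145
T = 3.1797 s

3.1797


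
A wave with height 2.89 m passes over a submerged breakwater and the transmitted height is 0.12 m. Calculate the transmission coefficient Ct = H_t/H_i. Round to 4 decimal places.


Ct = H_t / H_i
Ct = 0.12 / 2.89
Ct = 0.0415

0.0415


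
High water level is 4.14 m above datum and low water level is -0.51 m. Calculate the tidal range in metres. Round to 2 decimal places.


Tidal range = High water - Low water
Tidal range = 4.14 - (-0.51)
Tidal range = 4.65 m

4.65


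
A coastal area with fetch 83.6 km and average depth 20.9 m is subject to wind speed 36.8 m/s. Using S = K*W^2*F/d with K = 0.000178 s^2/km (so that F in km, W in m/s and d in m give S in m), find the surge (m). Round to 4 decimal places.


S = K * W^2 * F / d
W^2 = 36.8^2 = 1354.24
S = 0.000178 * 1354.24 * 83.6 / 20.9
Numerator = 0.000178 * 1354.24 * 83.6 = 20.152175
S = 20.152175 / 20.9 = 0.9642 m

0.9642


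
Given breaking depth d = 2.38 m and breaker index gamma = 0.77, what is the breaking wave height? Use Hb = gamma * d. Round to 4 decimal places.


Hb = gamma * d
Hb = 0.77 * 2.38
Hb = 1.8326 m

1.8326


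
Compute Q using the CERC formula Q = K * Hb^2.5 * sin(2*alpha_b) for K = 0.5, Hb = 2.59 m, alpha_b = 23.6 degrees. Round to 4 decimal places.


Q = K * Hb^2.5 * sin(2 * alpha_b)
Hb^2.5 = 2.59^2.5 = 10.795665
sin(2 * 23.6) = sin(47.2) = 0.733730
Q = 0.5 * 10.795665 * 0.733730
Q = 3.9606 m^3/s

3.9606


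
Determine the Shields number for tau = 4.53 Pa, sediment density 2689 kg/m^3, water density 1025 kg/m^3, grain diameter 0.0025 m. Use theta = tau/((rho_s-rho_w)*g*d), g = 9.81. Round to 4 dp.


theta = tau / ((rho_s - rho_w) * g * d)
rho_s - rho_w = 2689 - 1025 = 1664
Denominator = 1664 * 9.81 * 0.0025 = 40.809600
theta = 4.53 / 40.809600
theta = 0.1110

0.1110


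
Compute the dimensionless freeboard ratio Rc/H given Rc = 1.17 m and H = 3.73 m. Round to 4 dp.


Relative freeboard = Rc / H
= 1.17 / 3.73
= 0.3137

0.3137


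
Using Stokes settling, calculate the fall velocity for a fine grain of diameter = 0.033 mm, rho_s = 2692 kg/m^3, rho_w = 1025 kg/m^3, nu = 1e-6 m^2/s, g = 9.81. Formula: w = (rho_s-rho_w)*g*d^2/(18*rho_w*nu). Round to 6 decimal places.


w = (rho_s - rho_w) * g * d^2 / (18 * rho_w * nu)
d = 0.033 mm = 0.000033 m
rho_s - rho_w = 2692 - 1025 = 1667
Numerator = 1667 * 9.81 * (0.000033)^2 = 0.000017808711
Denominator = 18 * 1025 * 1e-6 = 0.018450
w = 0.000965 m/s

0.000965


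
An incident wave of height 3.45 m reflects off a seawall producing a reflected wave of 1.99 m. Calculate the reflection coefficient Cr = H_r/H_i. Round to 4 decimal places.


Cr = H_r / H_i
Cr = 1.99 / 3.45
Cr = 0.5768

0.5768


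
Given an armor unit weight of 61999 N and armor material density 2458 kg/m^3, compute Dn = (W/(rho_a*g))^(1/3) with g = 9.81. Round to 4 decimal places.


V = W / (rho_a * g)
V = 61999 / (2458 * 9.81)
V = 61999 / 24112.98
V = 2.571188 m^3
Dn = V^(1/3) = 2.571188^(1/3)
Dn = 1.3700 m

1.3700


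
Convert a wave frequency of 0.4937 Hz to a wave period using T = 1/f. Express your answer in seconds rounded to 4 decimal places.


T = 1 / f
T = 1 / 0.4937
T = 2.0255 s

2.0255


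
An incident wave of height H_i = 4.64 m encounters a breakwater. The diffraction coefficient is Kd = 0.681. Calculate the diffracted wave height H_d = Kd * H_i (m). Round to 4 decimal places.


H_d = Kd * H_i
H_d = 0.681 * 4.64
H_d = 3.1598 m

3.1598


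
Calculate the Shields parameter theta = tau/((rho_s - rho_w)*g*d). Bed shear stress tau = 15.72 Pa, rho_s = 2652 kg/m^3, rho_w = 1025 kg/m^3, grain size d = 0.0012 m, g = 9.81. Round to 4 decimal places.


theta = tau / ((rho_s - rho_w) * g * d)
rho_s - rho_w = 2652 - 1025 = 1627
Denominator = 1627 * 9.81 * 0.0012 = 19.153044
theta = 15.72 / 19.153044
theta = 0.8208

0.8208


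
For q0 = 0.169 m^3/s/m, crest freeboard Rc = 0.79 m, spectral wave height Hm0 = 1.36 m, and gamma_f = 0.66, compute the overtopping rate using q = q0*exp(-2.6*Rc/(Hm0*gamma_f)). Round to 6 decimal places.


q = q0 * exp(-2.6 * Rc / (Hm0 * gamma_f))
Exponent = -2.6 * 0.79 / (1.36 * 0.66)
= -2.6 * 0.79 / 0.8976
= -2.288324
exp(-2.288324) = 0.101436
q = 0.169 * 0.101436
q = 0.017143 m^3/s/m

0.017143


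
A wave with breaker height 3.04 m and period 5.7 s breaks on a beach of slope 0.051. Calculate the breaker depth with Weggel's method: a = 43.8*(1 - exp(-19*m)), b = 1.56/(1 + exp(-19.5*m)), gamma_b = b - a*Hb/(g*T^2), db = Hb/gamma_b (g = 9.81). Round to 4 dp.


a = 43.8 * (1 - exp(-19 * m))
exp(-19 * 0.051) = exp(-0.9690) = 0.379462
a = 43.8 * (1 - 0.379462) = 27.179551
b = 1.56 / (1 + exp(-19.5 * m))
exp(-19.5 * 0.051) = exp(-0.9945) = 0.369908
b = 1.56 / (1 + 0.369908) = 1.138762
Hb / (g * T^2) = 3.04 / (9.81 * 5.7^2) = 3.04 / 318.7269 = 0.00953795
gamma_b = b - a * Hb/(g*T^2) = 1.138762 - 27.179551 * 0.00953795 = 0.879525
db = Hb / gamma_b = 3.04 / 0.879525
db = 3.4564 m

3.4564


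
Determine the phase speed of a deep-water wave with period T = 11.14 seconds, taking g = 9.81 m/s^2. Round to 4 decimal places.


We use the deep-water celerity formula:
C = g * T / (2 * pi)
C = 9.81 * 11.14 / (2 * 3.14159...)
C = 109.283400 / 6.283185
C = 17.3930 m/s

17.3930


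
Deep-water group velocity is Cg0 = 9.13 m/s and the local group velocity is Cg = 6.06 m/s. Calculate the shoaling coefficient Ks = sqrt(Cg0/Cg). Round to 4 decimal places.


Ks = sqrt(Cg0 / Cg)
Ks = sqrt(9.13 / 6.06)
Ks = sqrt(1.5066)
Ks = 1.2274

1.2274


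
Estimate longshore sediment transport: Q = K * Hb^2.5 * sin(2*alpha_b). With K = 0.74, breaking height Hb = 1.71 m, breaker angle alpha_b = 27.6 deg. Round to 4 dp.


Q = K * Hb^2.5 * sin(2 * alpha_b)
Hb^2.5 = 1.71^2.5 = 3.823757
sin(2 * 27.6) = sin(55.2) = 0.821149
Q = 0.74 * 3.823757 * 0.821149
Q = 2.3235 m^3/s

2.3235


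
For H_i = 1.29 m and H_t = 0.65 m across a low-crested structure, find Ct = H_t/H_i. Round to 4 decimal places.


Ct = H_t / H_i
Ct = 0.65 / 1.29
Ct = 0.5039

0.5039


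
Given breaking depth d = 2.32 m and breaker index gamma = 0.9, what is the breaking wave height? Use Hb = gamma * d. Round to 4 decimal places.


Hb = gamma * d
Hb = 0.9 * 2.32
Hb = 2.0880 m

2.0880


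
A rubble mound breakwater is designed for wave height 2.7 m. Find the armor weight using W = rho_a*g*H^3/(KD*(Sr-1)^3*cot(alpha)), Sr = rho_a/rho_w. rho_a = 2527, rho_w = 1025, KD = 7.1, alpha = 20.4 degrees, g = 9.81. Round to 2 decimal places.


Sr = rho_a / rho_w = 2527 / 1025 = 2.465366
(Sr - 1) = 1.465366
(Sr - 1)^3 = 3.146576
cot(20.4) = 1 / tan(20.4) = 1 / 0.371897 = 2.688919
Numerator = 2527 * 9.81 * 2.7^3 = 487939.0112
Denominator = 7.1 * 3.146576 * 2.688919 = 60.072301
W = 487939.0112 / 60.072301
W = 8122.53 N

8122.53


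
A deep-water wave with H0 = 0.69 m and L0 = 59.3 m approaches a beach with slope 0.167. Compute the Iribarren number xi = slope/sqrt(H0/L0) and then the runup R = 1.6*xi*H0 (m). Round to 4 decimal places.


xi = slope / sqrt(H0/L0)
H0/L0 = 0.69/59.3 = 0.011636
sqrt(0.011636) = 0.107869
xi = 0.167 / 0.107869 = 1.548172
R = 1.6 * xi * H0 = 1.6 * 1.548172 * 0.69
R = 1.7092 m

1.7092


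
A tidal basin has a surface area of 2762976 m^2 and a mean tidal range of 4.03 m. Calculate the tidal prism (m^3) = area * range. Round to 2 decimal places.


Tidal prism = Area * Tidal range
P = 2762976 * 4.03
P = 11134793.28 m^3

11134793.28


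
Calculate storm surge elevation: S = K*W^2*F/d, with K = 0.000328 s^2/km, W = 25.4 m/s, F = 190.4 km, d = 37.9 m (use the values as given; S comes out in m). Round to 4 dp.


S = K * W^2 * F / d
W^2 = 25.4^2 = 645.16
S = 0.000328 * 645.16 * 190.4 / 37.9
Numerator = 0.000328 * 645.16 * 190.4 = 40.291016
S = 40.291016 / 37.9 = 1.0631 m

1.0631


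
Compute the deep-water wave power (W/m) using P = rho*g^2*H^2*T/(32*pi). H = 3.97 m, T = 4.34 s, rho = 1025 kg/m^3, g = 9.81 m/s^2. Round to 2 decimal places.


P = rho * g^2 * H^2 * T / (32 * pi)
P = 1025 * 9.81^2 * 3.97^2 * 4.34 / (32 * pi)
P = 1025 * 96.2361 * 15.7609 * 4.34 / 100.53096
P = 67117.04 W/m

67117.04


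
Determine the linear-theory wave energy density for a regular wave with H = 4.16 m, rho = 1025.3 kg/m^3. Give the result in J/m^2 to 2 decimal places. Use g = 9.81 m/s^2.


E = (1/8) * rho * g * H^2
E = (1/8) * 1025.3 * 9.81 * 4.16^2
E = 0.125 * 1025.3 * 9.81 * 17.3056
E = 21757.88 J/m^2

21757.88


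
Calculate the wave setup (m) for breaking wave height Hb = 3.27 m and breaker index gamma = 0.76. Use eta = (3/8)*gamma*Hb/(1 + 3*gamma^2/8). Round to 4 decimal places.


eta = (3/8) * gamma * Hb / (1 + 3*gamma^2/8)
Numerator = (3/8) * 0.76 * 3.27 = 0.931950
Denominator = 1 + 3*0.76^2/8 = 1 + 0.216600 = 1.216600
eta = 0.931950 / 1.216600
eta = 0.7660 m

0.7660


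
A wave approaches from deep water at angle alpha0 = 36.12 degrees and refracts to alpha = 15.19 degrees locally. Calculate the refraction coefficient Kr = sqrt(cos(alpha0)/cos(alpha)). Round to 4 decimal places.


Kr = sqrt(cos(alpha0) / cos(alpha))
cos(36.12) = 0.807784
cos(15.19) = 0.965062
Kr = sqrt(0.807784 / 0.965062)
Kr = sqrt(0.837028)
Kr = 0.9149

0.9149


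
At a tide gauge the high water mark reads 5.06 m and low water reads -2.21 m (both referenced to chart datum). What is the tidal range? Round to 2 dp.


Tidal range = High water - Low water
Tidal range = 5.06 - (-2.21)
Tidal range = 7.27 m

7.27


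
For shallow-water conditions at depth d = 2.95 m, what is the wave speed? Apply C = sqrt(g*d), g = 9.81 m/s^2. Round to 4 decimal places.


Using the shallow-water approximation:
C = sqrt(g * d) = sqrt(9.81 * 2.95)
C = sqrt(28.9395)
C = 5.3795 m/s

5.3795


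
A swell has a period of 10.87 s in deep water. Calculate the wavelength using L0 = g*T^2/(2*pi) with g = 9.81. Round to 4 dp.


L0 = g * T^2 / (2 * pi)
L0 = 9.81 * 10.87^2 / (2 * pi)
L0 = 9.81 * 118.1569 / 6.28319
L0 = 1159.1192 / 6.28319
L0 = 184.4795 m

184.4795


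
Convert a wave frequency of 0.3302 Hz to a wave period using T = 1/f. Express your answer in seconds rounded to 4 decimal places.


T = 1 / f
T = 1 / 0.3302
T = 3.0285 s

3.0285


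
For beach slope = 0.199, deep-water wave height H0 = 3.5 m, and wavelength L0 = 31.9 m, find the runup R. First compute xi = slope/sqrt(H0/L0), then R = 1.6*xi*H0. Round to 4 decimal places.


xi = slope / sqrt(H0/L0)
H0/L0 = 3.5/31.9 = 0.109718
sqrt(0.109718) = 0.331237
xi = 0.199 / 0.331237 = 0.600779
R = 1.6 * xi * H0 = 1.6 * 0.600779 * 3.5
R = 3.3644 m

3.3644


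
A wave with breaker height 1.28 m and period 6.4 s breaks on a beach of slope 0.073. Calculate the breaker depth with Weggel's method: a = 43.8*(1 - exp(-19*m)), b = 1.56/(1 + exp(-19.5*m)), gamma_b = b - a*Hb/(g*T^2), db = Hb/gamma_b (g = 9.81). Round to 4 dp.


a = 43.8 * (1 - exp(-19 * m))
exp(-19 * 0.073) = exp(-1.3870) = 0.249824
a = 43.8 * (1 - 0.249824) = 32.857724
b = 1.56 / (1 + exp(-19.5 * m))
exp(-19.5 * 0.073) = exp(-1.4235) = 0.240869
b = 1.56 / (1 + 0.240869) = 1.257183
Hb / (g * T^2) = 1.28 / (9.81 * 6.4^2) = 1.28 / 401.8176 = 0.00318552
gamma_b = b - a * Hb/(g*T^2) = 1.257183 - 32.857724 * 0.00318552 = 1.152514
db = Hb / gamma_b = 1.28 / 1.152514
db = 1.1106 m

1.1106


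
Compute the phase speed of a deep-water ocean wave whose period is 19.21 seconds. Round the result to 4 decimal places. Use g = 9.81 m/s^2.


We use the deep-water celerity formula:
C = g * T / (2 * pi)
C = 9.81 * 19.21 / (2 * 3.14159...)
C = 188.450100 / 6.283185
C = 29.9928 m/s

29.9928


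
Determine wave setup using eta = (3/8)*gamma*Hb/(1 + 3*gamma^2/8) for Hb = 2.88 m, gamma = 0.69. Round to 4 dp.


eta = (3/8) * gamma * Hb / (1 + 3*gamma^2/8)
Numerator = (3/8) * 0.69 * 2.88 = 0.745200
Denominator = 1 + 3*0.69^2/8 = 1 + 0.178538 = 1.178538
eta = 0.745200 / 1.178538
eta = 0.6323 m

0.6323


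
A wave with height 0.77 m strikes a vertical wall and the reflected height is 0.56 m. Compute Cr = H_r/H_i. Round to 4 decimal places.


Cr = H_r / H_i
Cr = 0.56 / 0.77
Cr = 0.7273

0.7273


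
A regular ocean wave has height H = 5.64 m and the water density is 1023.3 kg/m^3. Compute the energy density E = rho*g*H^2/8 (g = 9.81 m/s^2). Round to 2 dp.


E = (1/8) * rho * g * H^2
E = (1/8) * 1023.3 * 9.81 * 5.64^2
E = 0.125 * 1023.3 * 9.81 * 31.8096
E = 39915.37 J/m^2

39915.37


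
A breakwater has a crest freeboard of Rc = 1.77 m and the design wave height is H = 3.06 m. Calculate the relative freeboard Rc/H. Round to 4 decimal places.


Relative freeboard = Rc / H
= 1.77 / 3.06
= 0.5784

0.5784


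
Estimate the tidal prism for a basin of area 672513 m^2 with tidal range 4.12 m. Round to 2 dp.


Tidal prism = Area * Tidal range
P = 672513 * 4.12
P = 2770753.56 m^3

2770753.56


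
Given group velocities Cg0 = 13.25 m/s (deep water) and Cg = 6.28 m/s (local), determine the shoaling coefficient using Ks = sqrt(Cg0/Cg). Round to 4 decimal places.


Ks = sqrt(Cg0 / Cg)
Ks = sqrt(13.25 / 6.28)
Ks = sqrt(2.1099)
Ks = 1.4525

1.4525


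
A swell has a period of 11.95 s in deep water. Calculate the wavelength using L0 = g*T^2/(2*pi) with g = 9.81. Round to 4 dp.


L0 = g * T^2 / (2 * pi)
L0 = 9.81 * 11.95^2 / (2 * pi)
L0 = 9.81 * 142.8025 / 6.28319
L0 = 1400.8925 / 6.28319
L0 = 222.9590 m

222.9590


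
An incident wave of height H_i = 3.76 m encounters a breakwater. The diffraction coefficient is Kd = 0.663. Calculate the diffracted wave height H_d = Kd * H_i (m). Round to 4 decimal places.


H_d = Kd * H_i
H_d = 0.663 * 3.76
H_d = 2.4929 m

2.4929


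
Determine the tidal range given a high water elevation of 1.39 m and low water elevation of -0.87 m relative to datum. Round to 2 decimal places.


Tidal range = High water - Low water
Tidal range = 1.39 - (-0.87)
Tidal range = 2.26 m

2.26


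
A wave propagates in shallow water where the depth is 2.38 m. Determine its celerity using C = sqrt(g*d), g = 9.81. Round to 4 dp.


Using the shallow-water approximation:
C = sqrt(g * d) = sqrt(9.81 * 2.38)
C = sqrt(23.3478)
C = 4.8320 m/s

4.8320


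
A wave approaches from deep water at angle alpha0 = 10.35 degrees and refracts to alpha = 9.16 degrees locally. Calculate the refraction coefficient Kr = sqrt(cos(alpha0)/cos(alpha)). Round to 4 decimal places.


Kr = sqrt(cos(alpha0) / cos(alpha))
cos(10.35) = 0.983729
cos(9.16) = 0.987248
Kr = sqrt(0.983729 / 0.987248)
Kr = sqrt(0.996436)
Kr = 0.9982

0.9982


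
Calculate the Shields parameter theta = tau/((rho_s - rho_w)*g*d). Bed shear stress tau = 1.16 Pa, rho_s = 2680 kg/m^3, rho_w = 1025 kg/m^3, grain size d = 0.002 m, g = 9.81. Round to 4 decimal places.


theta = tau / ((rho_s - rho_w) * g * d)
rho_s - rho_w = 2680 - 1025 = 1655
Denominator = 1655 * 9.81 * 0.002 = 32.471100
theta = 1.16 / 32.471100
theta = 0.0357

0.0357


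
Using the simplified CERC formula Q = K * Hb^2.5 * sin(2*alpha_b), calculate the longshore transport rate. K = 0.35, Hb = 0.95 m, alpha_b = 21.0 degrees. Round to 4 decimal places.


Q = K * Hb^2.5 * sin(2 * alpha_b)
Hb^2.5 = 0.95^2.5 = 0.879648
sin(2 * 21.0) = sin(42.0) = 0.669131
Q = 0.35 * 0.879648 * 0.669131
Q = 0.2060 m^3/s

0.2060


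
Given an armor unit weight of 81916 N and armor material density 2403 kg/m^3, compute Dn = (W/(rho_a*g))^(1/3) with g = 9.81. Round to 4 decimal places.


V = W / (rho_a * g)
V = 81916 / (2403 * 9.81)
V = 81916 / 23573.43
V = 3.474929 m^3
Dn = V^(1/3) = 3.474929^(1/3)
Dn = 1.5147 m

1.5147


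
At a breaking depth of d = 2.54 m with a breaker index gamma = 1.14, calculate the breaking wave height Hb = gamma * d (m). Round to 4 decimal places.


Hb = gamma * d
Hb = 1.14 * 2.54
Hb = 2.8956 m

2.8956


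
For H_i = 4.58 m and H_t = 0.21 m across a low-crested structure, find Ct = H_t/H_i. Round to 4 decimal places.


Ct = H_t / H_i
Ct = 0.21 / 4.58
Ct = 0.0459

0.0459


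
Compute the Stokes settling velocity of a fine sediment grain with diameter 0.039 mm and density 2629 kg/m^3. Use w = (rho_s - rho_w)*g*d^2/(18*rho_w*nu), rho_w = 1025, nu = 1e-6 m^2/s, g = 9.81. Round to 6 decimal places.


w = (rho_s - rho_w) * g * d^2 / (18 * rho_w * nu)
d = 0.039 mm = 0.000039 m
rho_s - rho_w = 2629 - 1025 = 1604
Numerator = 1604 * 9.81 * (0.000039)^2 = 0.000023933300
Denominator = 18 * 1025 * 1e-6 = 0.018450
w = 0.001297 m/s

0.001297


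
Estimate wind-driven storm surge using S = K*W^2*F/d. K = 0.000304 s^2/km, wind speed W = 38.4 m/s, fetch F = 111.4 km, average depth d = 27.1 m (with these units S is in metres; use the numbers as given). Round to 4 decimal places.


S = K * W^2 * F / d
W^2 = 38.4^2 = 1474.56
S = 0.000304 * 1474.56 * 111.4 / 27.1
Numerator = 0.000304 * 1474.56 * 111.4 = 49.936859
S = 49.936859 / 27.1 = 1.8427 m

1.8427


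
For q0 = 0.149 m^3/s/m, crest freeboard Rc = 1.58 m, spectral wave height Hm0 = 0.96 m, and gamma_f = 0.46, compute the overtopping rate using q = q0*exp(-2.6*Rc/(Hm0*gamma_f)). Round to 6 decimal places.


q = q0 * exp(-2.6 * Rc / (Hm0 * gamma_f))
Exponent = -2.6 * 1.58 / (0.96 * 0.46)
= -2.6 * 1.58 / 0.4416
= -9.302536
exp(-9.302536) = 0.000091
q = 0.149 * 0.000091
q = 0.000014 m^3/s/m

0.000014


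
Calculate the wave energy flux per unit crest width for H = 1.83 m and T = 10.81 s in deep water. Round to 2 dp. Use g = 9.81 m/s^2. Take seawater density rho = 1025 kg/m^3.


P = rho * g^2 * H^2 * T / (32 * pi)
P = 1025 * 9.81^2 * 1.83^2 * 10.81 / (32 * pi)
P = 1025 * 96.2361 * 3.3489 * 10.81 / 100.53096
P = 35521.39 W/m

35521.39


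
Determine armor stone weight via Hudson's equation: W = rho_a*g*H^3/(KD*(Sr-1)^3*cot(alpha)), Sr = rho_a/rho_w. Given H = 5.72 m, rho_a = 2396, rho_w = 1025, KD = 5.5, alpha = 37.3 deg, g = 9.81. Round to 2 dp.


Sr = rho_a / rho_w = 2396 / 1025 = 2.337561
(Sr - 1) = 1.337561
(Sr - 1)^3 = 2.392989
cot(37.3) = 1 / tan(37.3) = 1 / 0.761796 = 1.312688
Numerator = 2396 * 9.81 * 5.72^3 = 4398898.1584
Denominator = 5.5 * 2.392989 * 1.312688 = 17.276862
W = 4398898.1584 / 17.276862
W = 254612.11 N

254612.11


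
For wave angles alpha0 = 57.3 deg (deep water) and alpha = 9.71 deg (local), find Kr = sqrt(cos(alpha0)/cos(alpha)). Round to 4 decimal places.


Kr = sqrt(cos(alpha0) / cos(alpha))
cos(57.3) = 0.540240
cos(9.71) = 0.985674
Kr = sqrt(0.540240 / 0.985674)
Kr = sqrt(0.548092)
Kr = 0.7403

0.7403


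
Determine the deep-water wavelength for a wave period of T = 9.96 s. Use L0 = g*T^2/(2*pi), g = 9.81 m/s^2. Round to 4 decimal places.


L0 = g * T^2 / (2 * pi)
L0 = 9.81 * 9.96^2 / (2 * pi)
L0 = 9.81 * 99.2016 / 6.28319
L0 = 973.1677 / 6.28319
L0 = 154.8844 m

154.8844


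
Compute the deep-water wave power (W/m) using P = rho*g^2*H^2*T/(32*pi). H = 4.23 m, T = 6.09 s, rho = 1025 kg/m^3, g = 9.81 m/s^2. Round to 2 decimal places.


P = rho * g^2 * H^2 * T / (32 * pi)
P = 1025 * 9.81^2 * 4.23^2 * 6.09 / (32 * pi)
P = 1025 * 96.2361 * 17.8929 * 6.09 / 100.53096
P = 106920.27 W/m

106920.27


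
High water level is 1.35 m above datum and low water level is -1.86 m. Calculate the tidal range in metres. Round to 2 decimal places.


Tidal range = High water - Low water
Tidal range = 1.35 - (-1.86)
Tidal range = 3.21 m

3.21


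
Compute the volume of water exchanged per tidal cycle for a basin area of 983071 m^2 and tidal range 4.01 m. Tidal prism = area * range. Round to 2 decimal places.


Tidal prism = Area * Tidal range
P = 983071 * 4.01
P = 3942114.71 m^3

3942114.71


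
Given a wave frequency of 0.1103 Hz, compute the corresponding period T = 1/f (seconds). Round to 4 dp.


T = 1 / f
T = 1 / 0.1103
T = 9.0662 s

9.0662


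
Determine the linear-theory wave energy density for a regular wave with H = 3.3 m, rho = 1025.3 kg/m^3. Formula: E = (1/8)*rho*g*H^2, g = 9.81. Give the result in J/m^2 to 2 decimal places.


E = (1/8) * rho * g * H^2
E = (1/8) * 1025.3 * 9.81 * 3.3^2
E = 0.125 * 1025.3 * 9.81 * 10.8900
E = 13691.72 J/m^2

13691.72


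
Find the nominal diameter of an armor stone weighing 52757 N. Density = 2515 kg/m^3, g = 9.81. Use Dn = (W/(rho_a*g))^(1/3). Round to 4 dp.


V = W / (rho_a * g)
V = 52757 / (2515 * 9.81)
V = 52757 / 24672.15
V = 2.138322 m^3
Dn = V^(1/3) = 2.138322^(1/3)
Dn = 1.2883 m

1.2883


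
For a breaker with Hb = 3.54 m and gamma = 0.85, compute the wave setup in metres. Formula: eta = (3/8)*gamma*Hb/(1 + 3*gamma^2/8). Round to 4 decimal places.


eta = (3/8) * gamma * Hb / (1 + 3*gamma^2/8)
Numerator = (3/8) * 0.85 * 3.54 = 1.128375
Denominator = 1 + 3*0.85^2/8 = 1 + 0.270938 = 1.270938
eta = 1.128375 / 1.270938
eta = 0.8878 m

0.8878


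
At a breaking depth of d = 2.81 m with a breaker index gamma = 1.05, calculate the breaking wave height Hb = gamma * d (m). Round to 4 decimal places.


Hb = gamma * d
Hb = 1.05 * 2.81
Hb = 2.9505 m

2.9505


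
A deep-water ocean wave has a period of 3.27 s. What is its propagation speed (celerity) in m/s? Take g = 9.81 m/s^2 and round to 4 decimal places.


We use the deep-water celerity formula:
C = g * T / (2 * pi)
C = 9.81 * 3.27 / (2 * 3.14159...)
C = 32.078700 / 6.283185
C = 5.1055 m/s

5.1055


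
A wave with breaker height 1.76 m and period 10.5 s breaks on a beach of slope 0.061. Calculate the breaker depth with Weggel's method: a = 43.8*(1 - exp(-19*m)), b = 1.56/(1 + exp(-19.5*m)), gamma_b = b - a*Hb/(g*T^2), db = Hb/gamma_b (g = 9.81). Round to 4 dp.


a = 43.8 * (1 - exp(-19 * m))
exp(-19 * 0.061) = exp(-1.1590) = 0.313800
a = 43.8 * (1 - 0.313800) = 30.055568
b = 1.56 / (1 + exp(-19.5 * m))
exp(-19.5 * 0.061) = exp(-1.1895) = 0.304373
b = 1.56 / (1 + 0.304373) = 1.195977
Hb / (g * T^2) = 1.76 / (9.81 * 10.5^2) = 1.76 / 1081.5525 = 0.00162729
gamma_b = b - a * Hb/(g*T^2) = 1.195977 - 30.055568 * 0.00162729 = 1.147067
db = Hb / gamma_b = 1.76 / 1.147067
db = 1.5343 m

1.5343


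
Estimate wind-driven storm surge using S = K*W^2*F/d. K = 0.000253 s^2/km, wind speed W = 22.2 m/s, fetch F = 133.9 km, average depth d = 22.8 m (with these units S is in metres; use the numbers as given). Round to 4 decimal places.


S = K * W^2 * F / d
W^2 = 22.2^2 = 492.84
S = 0.000253 * 492.84 * 133.9 / 22.8
Numerator = 0.000253 * 492.84 * 133.9 = 16.695793
S = 16.695793 / 22.8 = 0.7323 m

0.7323


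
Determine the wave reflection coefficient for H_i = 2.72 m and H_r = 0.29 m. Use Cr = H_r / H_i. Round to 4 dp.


Cr = H_r / H_i
Cr = 0.29 / 2.72
Cr = 0.1066

0.1066


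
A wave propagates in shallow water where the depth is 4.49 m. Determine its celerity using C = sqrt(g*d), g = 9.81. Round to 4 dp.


Using the shallow-water approximation:
C = sqrt(g * d) = sqrt(9.81 * 4.49)
C = sqrt(44.0469)
C = 6.6368 m/s

6.6368


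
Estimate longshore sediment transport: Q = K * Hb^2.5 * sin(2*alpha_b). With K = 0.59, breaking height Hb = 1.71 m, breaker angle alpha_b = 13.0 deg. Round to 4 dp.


Q = K * Hb^2.5 * sin(2 * alpha_b)
Hb^2.5 = 1.71^2.5 = 3.823757
sin(2 * 13.0) = sin(26.0) = 0.438371
Q = 0.59 * 3.823757 * 0.438371
Q = 0.9890 m^3/s

0.9890


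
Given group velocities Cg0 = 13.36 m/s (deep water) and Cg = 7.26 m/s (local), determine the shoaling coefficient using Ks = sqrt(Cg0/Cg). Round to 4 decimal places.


Ks = sqrt(Cg0 / Cg)
Ks = sqrt(13.36 / 7.26)
Ks = sqrt(1.8402)
Ks = 1.3565

1.3565


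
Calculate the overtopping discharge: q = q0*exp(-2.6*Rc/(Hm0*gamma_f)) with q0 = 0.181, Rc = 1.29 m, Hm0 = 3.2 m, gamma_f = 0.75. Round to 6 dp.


q = q0 * exp(-2.6 * Rc / (Hm0 * gamma_f))
Exponent = -2.6 * 1.29 / (3.2 * 0.75)
= -2.6 * 1.29 / 2.4000
= -1.397500
exp(-1.397500) = 0.247214
q = 0.181 * 0.247214
q = 0.044746 m^3/s/m

0.044746


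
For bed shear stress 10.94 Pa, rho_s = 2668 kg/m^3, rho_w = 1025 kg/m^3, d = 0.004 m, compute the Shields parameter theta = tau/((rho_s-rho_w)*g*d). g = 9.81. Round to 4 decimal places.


theta = tau / ((rho_s - rho_w) * g * d)
rho_s - rho_w = 2668 - 1025 = 1643
Denominator = 1643 * 9.81 * 0.004 = 64.471320
theta = 10.94 / 64.471320
theta = 0.1697

0.1697


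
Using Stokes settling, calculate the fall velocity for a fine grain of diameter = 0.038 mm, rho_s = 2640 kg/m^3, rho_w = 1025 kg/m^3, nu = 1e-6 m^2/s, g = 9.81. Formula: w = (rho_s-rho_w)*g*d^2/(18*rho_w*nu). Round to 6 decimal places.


w = (rho_s - rho_w) * g * d^2 / (18 * rho_w * nu)
d = 0.038 mm = 0.000038 m
rho_s - rho_w = 2640 - 1025 = 1615
Numerator = 1615 * 9.81 * (0.000038)^2 = 0.000022877509
Denominator = 18 * 1025 * 1e-6 = 0.018450
w = 0.001240 m/s

0.001240


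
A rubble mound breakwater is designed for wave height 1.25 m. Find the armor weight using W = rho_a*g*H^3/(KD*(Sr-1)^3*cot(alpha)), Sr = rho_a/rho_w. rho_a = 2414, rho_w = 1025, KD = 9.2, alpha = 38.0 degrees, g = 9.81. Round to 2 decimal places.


Sr = rho_a / rho_w = 2414 / 1025 = 2.355122
(Sr - 1) = 1.355122
(Sr - 1)^3 = 2.488486
cot(38.0) = 1 / tan(38.0) = 1 / 0.781286 = 1.279942
Numerator = 2414 * 9.81 * 1.25^3 = 46252.6172
Denominator = 9.2 * 2.488486 * 1.279942 = 29.303071
W = 46252.6172 / 29.303071
W = 1578.42 N

1578.42


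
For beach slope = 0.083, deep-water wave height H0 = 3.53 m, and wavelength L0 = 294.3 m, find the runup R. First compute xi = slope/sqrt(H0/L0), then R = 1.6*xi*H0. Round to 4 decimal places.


xi = slope / sqrt(H0/L0)
H0/L0 = 3.53/294.3 = 0.011995
sqrt(0.011995) = 0.109520
xi = 0.083 / 0.109520 = 0.757855
R = 1.6 * xi * H0 = 1.6 * 0.757855 * 3.53
R = 4.2804 m

4.2804


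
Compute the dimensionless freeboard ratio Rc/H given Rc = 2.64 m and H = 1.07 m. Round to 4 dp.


Relative freeboard = Rc / H
= 2.64 / 1.07
= 2.4673

2.4673


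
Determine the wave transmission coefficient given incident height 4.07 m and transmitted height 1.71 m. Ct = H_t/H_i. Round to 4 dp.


Ct = H_t / H_i
Ct = 1.71 / 4.07
Ct = 0.4201

0.4201


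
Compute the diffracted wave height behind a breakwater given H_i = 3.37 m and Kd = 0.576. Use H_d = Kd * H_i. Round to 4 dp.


H_d = Kd * H_i
H_d = 0.576 * 3.37
H_d = 1.9411 m

1.9411


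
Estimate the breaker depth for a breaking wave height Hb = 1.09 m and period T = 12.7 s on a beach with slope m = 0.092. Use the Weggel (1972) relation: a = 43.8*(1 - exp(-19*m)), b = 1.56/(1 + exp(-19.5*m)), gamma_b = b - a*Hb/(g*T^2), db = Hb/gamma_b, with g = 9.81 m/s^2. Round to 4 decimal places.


a = 43.8 * (1 - exp(-19 * m))
exp(-19 * 0.092) = exp(-1.7480) = 0.174122
a = 43.8 * (1 - 0.174122) = 36.173463
b = 1.56 / (1 + exp(-19.5 * m))
exp(-19.5 * 0.092) = exp(-1.7940) = 0.166294
b = 1.56 / (1 + 0.166294) = 1.337571
Hb / (g * T^2) = 1.09 / (9.81 * 12.7^2) = 1.09 / 1582.2549 = 0.00068889
gamma_b = b - a * Hb/(g*T^2) = 1.337571 - 36.173463 * 0.00068889 = 1.312651
db = Hb / gamma_b = 1.09 / 1.312651
db = 0.8304 m

0.8304


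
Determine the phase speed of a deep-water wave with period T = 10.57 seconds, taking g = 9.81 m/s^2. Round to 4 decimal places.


We use the deep-water celerity formula:
C = g * T / (2 * pi)
C = 9.81 * 10.57 / (2 * 3.14159...)
C = 103.691700 / 6.283185
C = 16.5030 m/s

16.5030


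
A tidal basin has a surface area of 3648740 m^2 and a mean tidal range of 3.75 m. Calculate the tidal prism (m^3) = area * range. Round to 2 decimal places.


Tidal prism = Area * Tidal range
P = 3648740 * 3.75
P = 13682775.00 m^3

13682775.00


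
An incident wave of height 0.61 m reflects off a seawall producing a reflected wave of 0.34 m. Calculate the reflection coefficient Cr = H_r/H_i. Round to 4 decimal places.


Cr = H_r / H_i
Cr = 0.34 / 0.61
Cr = 0.5574

0.5574


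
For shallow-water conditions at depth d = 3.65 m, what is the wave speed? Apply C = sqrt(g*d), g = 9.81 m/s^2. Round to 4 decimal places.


Using the shallow-water approximation:
C = sqrt(g * d) = sqrt(9.81 * 3.65)
C = sqrt(35.8065)
C = 5.9839 m/s

5.9839


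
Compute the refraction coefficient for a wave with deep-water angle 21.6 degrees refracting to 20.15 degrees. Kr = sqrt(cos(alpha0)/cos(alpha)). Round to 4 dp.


Kr = sqrt(cos(alpha0) / cos(alpha))
cos(21.6) = 0.929776
cos(20.15) = 0.938794
Kr = sqrt(0.929776 / 0.938794)
Kr = sqrt(0.990395)
Kr = 0.9952

0.9952


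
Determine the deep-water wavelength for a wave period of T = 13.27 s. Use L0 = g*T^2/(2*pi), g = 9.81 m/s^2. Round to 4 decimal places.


L0 = g * T^2 / (2 * pi)
L0 = 9.81 * 13.27^2 / (2 * pi)
L0 = 9.81 * 176.0929 / 6.28319
L0 = 1727.4713 / 6.28319
L0 = 274.9356 m

274.9356


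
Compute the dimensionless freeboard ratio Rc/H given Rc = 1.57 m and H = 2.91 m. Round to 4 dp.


Relative freeboard = Rc / H
= 1.57 / 2.91
= 0.5395

0.5395


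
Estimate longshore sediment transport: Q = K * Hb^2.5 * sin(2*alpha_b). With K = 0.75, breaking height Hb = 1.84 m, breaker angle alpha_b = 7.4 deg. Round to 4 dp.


Q = K * Hb^2.5 * sin(2 * alpha_b)
Hb^2.5 = 1.84^2.5 = 4.592451
sin(2 * 7.4) = sin(14.8) = 0.255446
Q = 0.75 * 4.592451 * 0.255446
Q = 0.8798 m^3/s

0.8798


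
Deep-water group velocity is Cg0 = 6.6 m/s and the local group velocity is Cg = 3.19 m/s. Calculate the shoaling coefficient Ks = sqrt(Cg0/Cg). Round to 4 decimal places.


Ks = sqrt(Cg0 / Cg)
Ks = sqrt(6.6 / 3.19)
Ks = sqrt(2.0690)
Ks = 1.4384

1.4384


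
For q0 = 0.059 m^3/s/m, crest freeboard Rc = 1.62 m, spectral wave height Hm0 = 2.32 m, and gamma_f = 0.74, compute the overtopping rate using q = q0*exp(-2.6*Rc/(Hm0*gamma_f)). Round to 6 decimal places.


q = q0 * exp(-2.6 * Rc / (Hm0 * gamma_f))
Exponent = -2.6 * 1.62 / (2.32 * 0.74)
= -2.6 * 1.62 / 1.7168
= -2.453402
exp(-2.453402) = 0.086001
q = 0.059 * 0.086001
q = 0.005074 m^3/s/m

0.005074


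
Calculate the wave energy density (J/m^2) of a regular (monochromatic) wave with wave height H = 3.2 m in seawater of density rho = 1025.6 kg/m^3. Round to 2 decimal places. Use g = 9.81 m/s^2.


E = (1/8) * rho * g * H^2
E = (1/8) * 1025.6 * 9.81 * 3.2^2
E = 0.125 * 1025.6 * 9.81 * 10.2400
E = 12878.25 J/m^2

12878.25


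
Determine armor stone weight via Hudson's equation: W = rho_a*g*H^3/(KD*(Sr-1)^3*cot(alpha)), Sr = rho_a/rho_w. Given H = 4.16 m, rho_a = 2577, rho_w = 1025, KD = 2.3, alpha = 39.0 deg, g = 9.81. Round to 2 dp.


Sr = rho_a / rho_w = 2577 / 1025 = 2.514146
(Sr - 1) = 1.514146
(Sr - 1)^3 = 3.471391
cot(39.0) = 1 / tan(39.0) = 1 / 0.809784 = 1.234897
Numerator = 2577 * 9.81 * 4.16^3 = 1819966.5997
Denominator = 2.3 * 3.471391 * 1.234897 = 9.859665
W = 1819966.5997 / 9.859665
W = 184587.05 N

184587.05


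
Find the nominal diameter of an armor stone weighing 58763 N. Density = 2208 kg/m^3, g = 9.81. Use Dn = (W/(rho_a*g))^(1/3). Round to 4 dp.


V = W / (rho_a * g)
V = 58763 / (2208 * 9.81)
V = 58763 / 21660.48
V = 2.712913 m^3
Dn = V^(1/3) = 2.712913^(1/3)
Dn = 1.3947 m

1.3947


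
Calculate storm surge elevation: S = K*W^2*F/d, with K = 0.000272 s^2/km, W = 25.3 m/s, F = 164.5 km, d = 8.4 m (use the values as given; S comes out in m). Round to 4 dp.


S = K * W^2 * F / d
W^2 = 25.3^2 = 640.09
S = 0.000272 * 640.09 * 164.5 / 8.4
Numerator = 0.000272 * 640.09 * 164.5 = 28.640187
S = 28.640187 / 8.4 = 3.4095 m

3.4095


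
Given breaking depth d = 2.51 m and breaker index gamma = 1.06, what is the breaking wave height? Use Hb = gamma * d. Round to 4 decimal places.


Hb = gamma * d
Hb = 1.06 * 2.51
Hb = 2.6606 m

2.6606


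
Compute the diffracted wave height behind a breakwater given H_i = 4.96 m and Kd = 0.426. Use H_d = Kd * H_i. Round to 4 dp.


H_d = Kd * H_i
H_d = 0.426 * 4.96
H_d = 2.1130 m

2.1130


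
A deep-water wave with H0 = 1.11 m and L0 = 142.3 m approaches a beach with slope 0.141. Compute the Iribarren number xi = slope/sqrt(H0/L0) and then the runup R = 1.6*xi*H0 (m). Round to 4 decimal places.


xi = slope / sqrt(H0/L0)
H0/L0 = 1.11/142.3 = 0.007800
sqrt(0.007800) = 0.088320
xi = 0.141 / 0.088320 = 1.596467
R = 1.6 * xi * H0 = 1.6 * 1.596467 * 1.11
R = 2.8353 m

2.8353


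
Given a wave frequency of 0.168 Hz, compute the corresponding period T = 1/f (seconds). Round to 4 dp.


T = 1 / f
T = 1 / 0.168
T = 5.9524 s

5.9524


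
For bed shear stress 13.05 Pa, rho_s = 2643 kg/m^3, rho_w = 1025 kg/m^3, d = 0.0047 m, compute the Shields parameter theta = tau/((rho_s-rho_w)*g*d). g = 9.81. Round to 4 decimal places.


theta = tau / ((rho_s - rho_w) * g * d)
rho_s - rho_w = 2643 - 1025 = 1618
Denominator = 1618 * 9.81 * 0.0047 = 74.601126
theta = 13.05 / 74.601126
theta = 0.1749

0.1749


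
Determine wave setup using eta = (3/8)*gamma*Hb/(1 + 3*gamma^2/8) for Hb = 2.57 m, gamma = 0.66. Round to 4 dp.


eta = (3/8) * gamma * Hb / (1 + 3*gamma^2/8)
Numerator = (3/8) * 0.66 * 2.57 = 0.636075
Denominator = 1 + 3*0.66^2/8 = 1 + 0.163350 = 1.163350
eta = 0.636075 / 1.163350
eta = 0.5468 m

0.5468


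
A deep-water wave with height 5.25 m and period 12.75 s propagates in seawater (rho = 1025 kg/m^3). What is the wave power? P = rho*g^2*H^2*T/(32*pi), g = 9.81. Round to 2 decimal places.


P = rho * g^2 * H^2 * T / (32 * pi)
P = 1025 * 9.81^2 * 5.25^2 * 12.75 / (32 * pi)
P = 1025 * 96.2361 * 27.5625 * 12.75 / 100.53096
P = 344818.71 W/m

344818.71


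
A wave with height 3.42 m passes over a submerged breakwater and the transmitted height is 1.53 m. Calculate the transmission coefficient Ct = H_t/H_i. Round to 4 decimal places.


Ct = H_t / H_i
Ct = 1.53 / 3.42
Ct = 0.4474

0.4474


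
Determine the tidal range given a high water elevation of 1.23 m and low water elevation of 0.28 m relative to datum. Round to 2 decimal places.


Tidal range = High water - Low water
Tidal range = 1.23 - (0.28)
Tidal range = 0.95 m

0.95
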